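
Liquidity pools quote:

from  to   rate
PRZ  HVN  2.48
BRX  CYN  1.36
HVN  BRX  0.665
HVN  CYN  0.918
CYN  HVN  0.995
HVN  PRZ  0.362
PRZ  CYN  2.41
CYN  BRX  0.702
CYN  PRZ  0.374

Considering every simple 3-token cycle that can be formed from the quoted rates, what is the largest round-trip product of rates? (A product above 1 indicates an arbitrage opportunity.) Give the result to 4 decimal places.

0.8999

BRX→CYN→HVN→BRX: 1.36 × 0.995 × 0.665 = 0.89988
CYN→HVN→PRZ→CYN: 0.995 × 0.362 × 2.41 = 0.86806
CYN→PRZ→HVN→CYN: 0.374 × 2.48 × 0.918 = 0.85146
Maximum is BRX→CYN→HVN→BRX at 0.8999; no arbitrage — every cycle loses value.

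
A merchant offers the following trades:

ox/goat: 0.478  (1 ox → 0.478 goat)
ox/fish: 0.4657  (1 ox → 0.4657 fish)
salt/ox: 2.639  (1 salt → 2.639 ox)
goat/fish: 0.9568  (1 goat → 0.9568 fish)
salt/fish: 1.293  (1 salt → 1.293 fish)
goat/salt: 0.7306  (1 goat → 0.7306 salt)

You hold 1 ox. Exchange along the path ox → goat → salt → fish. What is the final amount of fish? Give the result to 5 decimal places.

0.45155

1 ox × 0.478 = 0.478 goat
0.478 goat × 0.7306 = 0.3492268 salt
0.3492268 salt × 1.293 = 0.4515502524 fish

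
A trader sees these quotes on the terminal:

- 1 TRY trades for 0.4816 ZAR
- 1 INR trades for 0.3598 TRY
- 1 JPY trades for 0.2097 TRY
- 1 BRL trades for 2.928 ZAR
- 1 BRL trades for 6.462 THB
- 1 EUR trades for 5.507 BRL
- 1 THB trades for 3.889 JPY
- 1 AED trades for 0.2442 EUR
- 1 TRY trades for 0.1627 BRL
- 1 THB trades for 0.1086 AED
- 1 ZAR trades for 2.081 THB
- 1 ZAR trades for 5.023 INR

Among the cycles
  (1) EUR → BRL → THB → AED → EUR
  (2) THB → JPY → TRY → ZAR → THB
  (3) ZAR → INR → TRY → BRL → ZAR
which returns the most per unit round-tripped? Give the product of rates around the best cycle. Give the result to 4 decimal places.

0.9438

(1) 5.507 × 6.462 × 0.1086 × 0.2442 = 0.94375
(2) 3.889 × 0.2097 × 0.4816 × 2.081 = 0.81733
(3) 5.023 × 0.3598 × 0.1627 × 2.928 = 0.86096
Highest is cycle (1) at 0.9438 (≤1, no arbitrage).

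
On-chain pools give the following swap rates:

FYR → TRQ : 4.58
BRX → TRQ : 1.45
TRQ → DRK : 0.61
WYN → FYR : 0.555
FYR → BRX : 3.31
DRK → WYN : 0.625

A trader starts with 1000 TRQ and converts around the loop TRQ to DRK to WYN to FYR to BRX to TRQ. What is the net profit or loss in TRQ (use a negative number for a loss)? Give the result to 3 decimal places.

1000 TRQ × 0.61 = 610 DRK
610 DRK × 0.625 = 381.25 WYN
381.25 WYN × 0.555 = 211.59375 FYR
211.59375 FYR × 3.31 = 700.3753125 BRX
700.3753125 BRX × 1.45 = 1015.544203125 TRQ
Net change: 1015.544203125 − 1000 = 15.544203125 TRQ

15.544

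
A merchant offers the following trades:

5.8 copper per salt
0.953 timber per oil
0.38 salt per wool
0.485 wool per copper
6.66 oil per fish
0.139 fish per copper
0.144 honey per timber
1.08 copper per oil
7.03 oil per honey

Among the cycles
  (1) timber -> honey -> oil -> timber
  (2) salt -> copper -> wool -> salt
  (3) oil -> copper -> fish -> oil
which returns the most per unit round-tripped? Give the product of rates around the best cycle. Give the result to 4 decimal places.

1.0689

(1) 0.144 × 7.03 × 0.953 = 0.96474
(2) 5.8 × 0.485 × 0.38 = 1.06894
(3) 1.08 × 0.139 × 6.66 = 0.99980
Highest is cycle (2) at 1.0689 (>1, arbitrage).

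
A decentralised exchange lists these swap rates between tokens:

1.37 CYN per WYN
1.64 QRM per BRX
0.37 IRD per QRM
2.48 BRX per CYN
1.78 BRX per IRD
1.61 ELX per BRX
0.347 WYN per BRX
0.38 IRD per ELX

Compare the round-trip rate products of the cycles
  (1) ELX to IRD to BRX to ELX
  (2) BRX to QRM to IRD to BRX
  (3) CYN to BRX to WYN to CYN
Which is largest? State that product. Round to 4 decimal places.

1.1790

(1) 0.38 × 1.78 × 1.61 = 1.08900
(2) 1.64 × 0.37 × 1.78 = 1.08010
(3) 2.48 × 0.347 × 1.37 = 1.17897
Highest is cycle (3) at 1.1790 (>1, arbitrage).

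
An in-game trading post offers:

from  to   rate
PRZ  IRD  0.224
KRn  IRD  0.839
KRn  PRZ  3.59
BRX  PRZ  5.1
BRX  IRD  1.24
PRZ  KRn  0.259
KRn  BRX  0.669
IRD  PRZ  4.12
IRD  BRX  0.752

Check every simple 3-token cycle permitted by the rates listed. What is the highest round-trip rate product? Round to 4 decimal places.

KRn→IRD→PRZ→KRn: 0.839 × 4.12 × 0.259 = 0.89528
BRX→PRZ→KRn→BRX: 5.1 × 0.259 × 0.669 = 0.88368
BRX→PRZ→IRD→BRX: 5.1 × 0.224 × 0.752 = 0.85908
Maximum is KRn→IRD→PRZ→KRn at 0.8953; no arbitrage — every cycle loses value.

0.8953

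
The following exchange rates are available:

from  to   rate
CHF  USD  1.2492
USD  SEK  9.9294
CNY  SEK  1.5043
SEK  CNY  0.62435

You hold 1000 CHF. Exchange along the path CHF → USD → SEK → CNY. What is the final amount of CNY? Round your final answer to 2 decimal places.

7744.32

1000 CHF × 1.2492 = 1249.2 USD
1249.2 USD × 9.9294 = 12403.80648 SEK
12403.80648 SEK × 0.62435 = 7744.316575788 CNY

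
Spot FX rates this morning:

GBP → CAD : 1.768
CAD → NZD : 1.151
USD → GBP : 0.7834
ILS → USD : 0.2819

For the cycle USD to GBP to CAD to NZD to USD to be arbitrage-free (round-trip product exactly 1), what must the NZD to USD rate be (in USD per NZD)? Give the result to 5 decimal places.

0.62728

Known legs of the cycle: 0.7834 × 1.768 × 1.151 = 1.5941939312
For no arbitrage the full-cycle product must be 1, so the missing rate is 1 / 1.5941939312 ≈ 0.6272763.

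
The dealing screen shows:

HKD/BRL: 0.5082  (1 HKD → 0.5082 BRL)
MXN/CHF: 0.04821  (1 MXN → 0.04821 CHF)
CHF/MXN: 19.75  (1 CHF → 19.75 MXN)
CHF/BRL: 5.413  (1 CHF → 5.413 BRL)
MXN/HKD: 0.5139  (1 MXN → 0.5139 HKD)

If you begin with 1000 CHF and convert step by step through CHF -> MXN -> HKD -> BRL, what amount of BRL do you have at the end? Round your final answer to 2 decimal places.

5157.99

1000 CHF × 19.75 = 19750 MXN
19750 MXN × 0.5139 = 10149.525 HKD
10149.525 HKD × 0.5082 = 5157.988605 BRL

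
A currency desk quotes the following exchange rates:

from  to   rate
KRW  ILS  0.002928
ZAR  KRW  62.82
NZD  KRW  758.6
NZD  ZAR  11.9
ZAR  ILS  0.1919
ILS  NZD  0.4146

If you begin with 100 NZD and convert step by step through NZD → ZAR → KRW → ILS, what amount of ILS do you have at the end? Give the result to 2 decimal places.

100 NZD × 11.9 = 1190 ZAR
1190 ZAR × 62.82 = 74755.8 KRW
74755.8 KRW × 0.002928 = 218.8849824 ILS

218.88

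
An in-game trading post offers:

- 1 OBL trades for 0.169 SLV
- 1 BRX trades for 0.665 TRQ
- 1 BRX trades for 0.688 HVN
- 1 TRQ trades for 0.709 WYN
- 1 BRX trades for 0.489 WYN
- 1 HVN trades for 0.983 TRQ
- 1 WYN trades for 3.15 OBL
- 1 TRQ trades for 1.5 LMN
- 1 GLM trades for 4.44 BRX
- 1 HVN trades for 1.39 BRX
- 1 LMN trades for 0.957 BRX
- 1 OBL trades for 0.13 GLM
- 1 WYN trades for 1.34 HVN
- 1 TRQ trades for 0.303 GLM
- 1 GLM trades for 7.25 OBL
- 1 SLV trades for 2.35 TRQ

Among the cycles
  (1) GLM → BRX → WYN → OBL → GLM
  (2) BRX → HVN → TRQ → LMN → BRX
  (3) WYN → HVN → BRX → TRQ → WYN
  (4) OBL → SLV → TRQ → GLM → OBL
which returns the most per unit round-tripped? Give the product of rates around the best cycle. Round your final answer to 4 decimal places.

0.9708

(1) 4.44 × 0.489 × 3.15 × 0.13 = 0.88909
(2) 0.688 × 0.983 × 1.5 × 0.957 = 0.97083
(3) 1.34 × 1.39 × 0.665 × 0.709 = 0.87819
(4) 0.169 × 2.35 × 0.303 × 7.25 = 0.87244
Highest is cycle (2) at 0.9708 (≤1, no arbitrage).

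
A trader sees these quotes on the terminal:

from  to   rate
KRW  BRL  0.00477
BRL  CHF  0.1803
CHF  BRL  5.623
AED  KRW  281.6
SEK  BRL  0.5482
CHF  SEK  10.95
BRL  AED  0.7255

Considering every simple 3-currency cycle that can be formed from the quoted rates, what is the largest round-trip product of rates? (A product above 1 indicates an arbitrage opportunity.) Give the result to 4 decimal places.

1.0823

SEK→BRL→CHF→SEK: 0.5482 × 0.1803 × 10.95 = 1.08230
AED→KRW→BRL→AED: 281.6 × 0.00477 × 0.7255 = 0.97451
Maximum is SEK→BRL→CHF→SEK at 1.0823; arbitrage exists.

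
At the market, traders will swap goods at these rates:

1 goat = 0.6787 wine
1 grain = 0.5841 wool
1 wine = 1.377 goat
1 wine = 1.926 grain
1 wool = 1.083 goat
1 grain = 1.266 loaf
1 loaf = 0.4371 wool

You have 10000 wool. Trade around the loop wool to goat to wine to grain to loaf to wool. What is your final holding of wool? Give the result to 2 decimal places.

10000 wool × 1.083 = 10830 goat
10830 goat × 0.6787 = 7350.321 wine
7350.321 wine × 1.926 = 14156.718246 grain
14156.718246 grain × 1.266 = 17922.405299436 loaf
17922.405299436 loaf × 0.4371 = 7833.8833563834756 wool

7833.88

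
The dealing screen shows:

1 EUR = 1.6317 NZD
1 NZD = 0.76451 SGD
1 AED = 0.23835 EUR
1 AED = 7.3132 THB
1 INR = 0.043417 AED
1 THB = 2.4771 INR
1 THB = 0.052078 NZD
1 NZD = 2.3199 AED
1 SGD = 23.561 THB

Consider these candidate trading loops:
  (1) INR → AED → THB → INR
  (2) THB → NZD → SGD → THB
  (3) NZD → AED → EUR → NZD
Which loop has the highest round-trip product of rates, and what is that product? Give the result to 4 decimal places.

(1) 0.043417 × 7.3132 × 2.4771 = 0.78652
(2) 0.052078 × 0.76451 × 23.561 = 0.93806
(3) 2.3199 × 0.23835 × 1.6317 = 0.90225
Highest is cycle (2) at 0.9381 (≤1, no arbitrage).

0.9381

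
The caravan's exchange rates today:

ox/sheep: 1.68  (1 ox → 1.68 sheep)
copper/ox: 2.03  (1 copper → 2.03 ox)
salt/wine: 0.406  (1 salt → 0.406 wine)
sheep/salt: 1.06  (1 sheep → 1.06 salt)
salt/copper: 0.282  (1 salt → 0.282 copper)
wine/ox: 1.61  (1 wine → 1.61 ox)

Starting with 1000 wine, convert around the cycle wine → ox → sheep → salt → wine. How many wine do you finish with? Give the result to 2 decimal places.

1164.04

1000 wine × 1.61 = 1610 ox
1610 ox × 1.68 = 2704.8 sheep
2704.8 sheep × 1.06 = 2867.088 salt
2867.088 salt × 0.406 = 1164.037728 wine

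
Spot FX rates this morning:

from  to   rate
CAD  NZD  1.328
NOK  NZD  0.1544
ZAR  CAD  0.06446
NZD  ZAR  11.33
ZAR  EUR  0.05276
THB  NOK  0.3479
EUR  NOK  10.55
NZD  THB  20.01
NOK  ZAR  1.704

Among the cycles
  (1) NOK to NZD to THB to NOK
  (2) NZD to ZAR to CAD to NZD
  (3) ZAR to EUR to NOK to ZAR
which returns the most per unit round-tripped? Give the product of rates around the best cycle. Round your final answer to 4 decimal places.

1.0749

(1) 0.1544 × 20.01 × 0.3479 = 1.07485
(2) 11.33 × 0.06446 × 1.328 = 0.96988
(3) 0.05276 × 10.55 × 1.704 = 0.94848
Highest is cycle (1) at 1.0749 (>1, arbitrage).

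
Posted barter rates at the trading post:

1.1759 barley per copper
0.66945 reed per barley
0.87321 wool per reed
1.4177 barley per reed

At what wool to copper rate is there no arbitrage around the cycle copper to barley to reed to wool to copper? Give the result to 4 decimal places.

1.4548

Known legs of the cycle: 1.1759 × 0.66945 × 0.87321 = 0.68739637392855
For no arbitrage the full-cycle product must be 1, so the missing rate is 1 / 0.68739637392855 ≈ 1.454765.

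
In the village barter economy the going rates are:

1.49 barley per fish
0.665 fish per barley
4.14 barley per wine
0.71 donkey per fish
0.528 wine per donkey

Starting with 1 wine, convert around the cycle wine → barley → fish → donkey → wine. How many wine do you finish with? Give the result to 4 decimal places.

1.0321

1 wine × 4.14 = 4.14 barley
4.14 barley × 0.665 = 2.7531 fish
2.7531 fish × 0.71 = 1.954701 donkey
1.954701 donkey × 0.528 = 1.032082128 wine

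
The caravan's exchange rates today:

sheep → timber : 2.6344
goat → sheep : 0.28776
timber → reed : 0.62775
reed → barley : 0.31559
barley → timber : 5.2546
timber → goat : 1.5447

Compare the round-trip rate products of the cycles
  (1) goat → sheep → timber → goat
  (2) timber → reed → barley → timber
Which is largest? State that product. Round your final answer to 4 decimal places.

(1) 0.28776 × 2.6344 × 1.5447 = 1.17100
(2) 0.62775 × 0.31559 × 5.2546 = 1.04100
Highest is cycle (1) at 1.1710 (>1, arbitrage).

1.1710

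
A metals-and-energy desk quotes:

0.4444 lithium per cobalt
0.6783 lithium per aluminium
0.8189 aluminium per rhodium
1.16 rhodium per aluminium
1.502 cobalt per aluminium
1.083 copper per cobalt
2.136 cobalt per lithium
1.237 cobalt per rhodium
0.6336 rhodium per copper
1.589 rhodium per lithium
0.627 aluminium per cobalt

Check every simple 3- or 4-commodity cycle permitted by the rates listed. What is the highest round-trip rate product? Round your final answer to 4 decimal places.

lithium→cobalt→aluminium→lithium: 2.136 × 0.627 × 0.6783 = 0.90843
rhodium→cobalt→aluminium→rhodium: 1.237 × 0.627 × 1.16 = 0.89969
rhodium→aluminium→lithium→rhodium: 0.8189 × 0.6783 × 1.589 = 0.88263
rhodium→cobalt→lithium→rhodium: 1.237 × 0.4444 × 1.589 = 0.87351
rhodium→aluminium→cobalt→lithium→rhodium: 0.8189 × 1.502 × 0.4444 × 1.589 = 0.86856
rhodium→cobalt→copper→rhodium: 1.237 × 1.083 × 0.6336 = 0.84882
rhodium→aluminium→cobalt→copper→rhodium: 0.8189 × 1.502 × 1.083 × 0.6336 = 0.84400
rhodium→cobalt→aluminium→lithium→rhodium: 1.237 × 0.627 × 0.6783 × 1.589 = 0.83596
Maximum is lithium→cobalt→aluminium→lithium at 0.9084; no arbitrage — every cycle loses value.

0.9084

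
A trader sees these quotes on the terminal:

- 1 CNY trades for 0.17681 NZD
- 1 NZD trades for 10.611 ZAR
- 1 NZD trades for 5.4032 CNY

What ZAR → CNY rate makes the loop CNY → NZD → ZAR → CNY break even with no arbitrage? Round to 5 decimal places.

0.53301

Known legs of the cycle: 0.17681 × 10.611 = 1.87613091
For no arbitrage the full-cycle product must be 1, so the missing rate is 1 / 1.87613091 ≈ 0.5330118.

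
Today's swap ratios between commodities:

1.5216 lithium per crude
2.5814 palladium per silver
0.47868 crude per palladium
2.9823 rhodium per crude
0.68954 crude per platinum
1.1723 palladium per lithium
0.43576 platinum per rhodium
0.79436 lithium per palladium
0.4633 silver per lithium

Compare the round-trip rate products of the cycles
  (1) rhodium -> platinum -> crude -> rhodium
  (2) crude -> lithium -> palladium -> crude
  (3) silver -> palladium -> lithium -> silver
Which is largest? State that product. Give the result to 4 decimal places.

(1) 0.43576 × 0.68954 × 2.9823 = 0.89610
(2) 1.5216 × 1.1723 × 0.47868 = 0.85386
(3) 2.5814 × 0.79436 × 0.4633 = 0.95002
Highest is cycle (3) at 0.9500 (≤1, no arbitrage).

0.9500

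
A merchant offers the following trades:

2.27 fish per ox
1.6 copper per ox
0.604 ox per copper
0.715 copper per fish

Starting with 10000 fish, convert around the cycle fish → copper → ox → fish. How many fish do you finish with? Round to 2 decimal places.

9803.22

10000 fish × 0.715 = 7150 copper
7150 copper × 0.604 = 4318.6 ox
4318.6 ox × 2.27 = 9803.222 fish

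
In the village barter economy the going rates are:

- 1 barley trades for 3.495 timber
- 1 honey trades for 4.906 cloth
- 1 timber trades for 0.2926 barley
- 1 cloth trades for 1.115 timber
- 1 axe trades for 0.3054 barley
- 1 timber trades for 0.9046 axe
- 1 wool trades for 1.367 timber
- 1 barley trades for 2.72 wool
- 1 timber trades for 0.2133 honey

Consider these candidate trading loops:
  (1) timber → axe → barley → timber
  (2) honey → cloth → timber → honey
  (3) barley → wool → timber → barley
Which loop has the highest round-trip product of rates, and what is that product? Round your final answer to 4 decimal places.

(1) 0.9046 × 0.3054 × 3.495 = 0.96555
(2) 4.906 × 1.115 × 0.2133 = 1.16679
(3) 2.72 × 1.367 × 0.2926 = 1.08796
Highest is cycle (2) at 1.1668 (>1, arbitrage).

1.1668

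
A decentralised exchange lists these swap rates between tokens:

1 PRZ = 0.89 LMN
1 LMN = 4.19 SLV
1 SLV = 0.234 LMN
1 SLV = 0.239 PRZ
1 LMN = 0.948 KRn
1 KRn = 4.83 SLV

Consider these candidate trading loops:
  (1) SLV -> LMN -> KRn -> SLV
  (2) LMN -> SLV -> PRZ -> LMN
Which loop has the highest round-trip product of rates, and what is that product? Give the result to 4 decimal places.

(1) 0.234 × 0.948 × 4.83 = 1.07145
(2) 4.19 × 0.239 × 0.89 = 0.89125
Highest is cycle (1) at 1.0714 (>1, arbitrage).

1.0714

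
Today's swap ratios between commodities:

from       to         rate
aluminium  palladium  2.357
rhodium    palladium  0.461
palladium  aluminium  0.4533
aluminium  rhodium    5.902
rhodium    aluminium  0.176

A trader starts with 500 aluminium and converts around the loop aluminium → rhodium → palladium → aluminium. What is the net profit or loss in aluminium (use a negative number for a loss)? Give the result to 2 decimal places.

116.67

500 aluminium × 5.902 = 2951 rhodium
2951 rhodium × 0.461 = 1360.411 palladium
1360.411 palladium × 0.4533 = 616.6743063 aluminium
Net change: 616.6743063 − 500 = 116.6743063 aluminium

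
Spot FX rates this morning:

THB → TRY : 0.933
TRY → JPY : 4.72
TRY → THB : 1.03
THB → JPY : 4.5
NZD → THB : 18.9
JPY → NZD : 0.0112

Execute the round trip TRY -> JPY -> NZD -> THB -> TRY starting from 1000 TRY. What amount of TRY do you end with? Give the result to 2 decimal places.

1000 TRY × 4.72 = 4720 JPY
4720 JPY × 0.0112 = 52.864 NZD
52.864 NZD × 18.9 = 999.1296 THB
999.1296 THB × 0.933 = 932.1879168 TRY

932.19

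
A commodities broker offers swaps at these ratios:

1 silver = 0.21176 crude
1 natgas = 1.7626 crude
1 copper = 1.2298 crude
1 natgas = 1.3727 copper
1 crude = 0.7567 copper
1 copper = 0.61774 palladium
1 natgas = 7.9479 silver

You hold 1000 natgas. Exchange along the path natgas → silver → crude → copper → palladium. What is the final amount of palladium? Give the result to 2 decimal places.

786.73

1000 natgas × 7.9479 = 7947.9 silver
7947.9 silver × 0.21176 = 1683.047304 crude
1683.047304 crude × 0.7567 = 1273.5618949368 copper
1273.5618949368 copper × 0.61774 = 786.730124978258832 palladium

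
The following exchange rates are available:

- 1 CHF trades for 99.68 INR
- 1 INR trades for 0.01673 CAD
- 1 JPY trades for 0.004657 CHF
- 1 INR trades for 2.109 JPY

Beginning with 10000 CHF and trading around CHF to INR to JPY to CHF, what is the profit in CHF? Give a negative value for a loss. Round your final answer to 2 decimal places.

10000 CHF × 99.68 = 996800 INR
996800 INR × 2.109 = 2102251.2 JPY
2102251.2 JPY × 0.004657 = 9790.1838384 CHF
Net change: 9790.1838384 − 10000 = -209.8161616 CHF

-209.82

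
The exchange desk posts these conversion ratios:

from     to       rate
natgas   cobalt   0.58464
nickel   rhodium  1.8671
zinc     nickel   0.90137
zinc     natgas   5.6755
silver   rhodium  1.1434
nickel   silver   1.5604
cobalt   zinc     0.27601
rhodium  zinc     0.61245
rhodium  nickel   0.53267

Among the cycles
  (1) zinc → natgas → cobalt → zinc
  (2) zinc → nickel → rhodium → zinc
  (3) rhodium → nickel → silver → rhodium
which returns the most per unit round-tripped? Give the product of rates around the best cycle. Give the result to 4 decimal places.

(1) 5.6755 × 0.58464 × 0.27601 = 0.91584
(2) 0.90137 × 1.8671 × 0.61245 = 1.03072
(3) 0.53267 × 1.5604 × 1.1434 = 0.95037
Highest is cycle (2) at 1.0307 (>1, arbitrage).

1.0307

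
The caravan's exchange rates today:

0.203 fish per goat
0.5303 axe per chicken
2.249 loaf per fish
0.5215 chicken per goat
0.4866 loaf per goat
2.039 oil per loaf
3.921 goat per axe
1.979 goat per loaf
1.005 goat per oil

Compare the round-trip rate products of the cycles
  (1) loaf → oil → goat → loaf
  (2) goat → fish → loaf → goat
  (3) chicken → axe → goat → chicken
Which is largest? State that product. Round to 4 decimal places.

1.0844

(1) 2.039 × 1.005 × 0.4866 = 0.99714
(2) 0.203 × 2.249 × 1.979 = 0.90351
(3) 0.5303 × 3.921 × 0.5215 = 1.08436
Highest is cycle (3) at 1.0844 (>1, arbitrage).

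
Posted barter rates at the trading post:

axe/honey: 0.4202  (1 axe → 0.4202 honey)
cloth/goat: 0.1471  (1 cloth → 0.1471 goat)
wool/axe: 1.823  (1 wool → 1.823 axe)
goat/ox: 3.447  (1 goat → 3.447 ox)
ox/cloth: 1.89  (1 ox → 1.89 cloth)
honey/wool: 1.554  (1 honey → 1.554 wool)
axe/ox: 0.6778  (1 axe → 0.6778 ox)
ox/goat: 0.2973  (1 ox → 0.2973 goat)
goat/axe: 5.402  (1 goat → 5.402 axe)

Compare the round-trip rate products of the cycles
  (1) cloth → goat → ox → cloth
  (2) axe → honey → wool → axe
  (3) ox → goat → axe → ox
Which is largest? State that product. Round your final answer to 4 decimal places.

1.1904

(1) 0.1471 × 3.447 × 1.89 = 0.95833
(2) 0.4202 × 1.554 × 1.823 = 1.19040
(3) 0.2973 × 5.402 × 0.6778 = 1.08856
Highest is cycle (2) at 1.1904 (>1, arbitrage).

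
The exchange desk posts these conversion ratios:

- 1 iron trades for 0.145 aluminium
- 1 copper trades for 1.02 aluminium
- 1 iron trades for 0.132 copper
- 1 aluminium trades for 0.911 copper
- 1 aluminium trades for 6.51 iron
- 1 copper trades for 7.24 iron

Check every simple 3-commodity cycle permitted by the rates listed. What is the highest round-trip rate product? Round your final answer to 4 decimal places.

0.9564

iron→aluminium→copper→iron: 0.145 × 0.911 × 7.24 = 0.95637
iron→copper→aluminium→iron: 0.132 × 1.02 × 6.51 = 0.87651
Maximum is iron→aluminium→copper→iron at 0.9564; no arbitrage — every cycle loses value.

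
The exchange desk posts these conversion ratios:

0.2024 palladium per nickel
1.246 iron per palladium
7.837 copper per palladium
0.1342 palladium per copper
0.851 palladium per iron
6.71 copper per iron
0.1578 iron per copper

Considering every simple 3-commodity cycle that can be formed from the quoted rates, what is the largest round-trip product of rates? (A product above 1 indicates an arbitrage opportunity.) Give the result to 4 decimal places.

copper→palladium→iron→copper: 0.1342 × 1.246 × 6.71 = 1.12200
copper→iron→palladium→copper: 0.1578 × 0.851 × 7.837 = 1.05241
Maximum is copper→palladium→iron→copper at 1.1220; arbitrage exists.

1.1220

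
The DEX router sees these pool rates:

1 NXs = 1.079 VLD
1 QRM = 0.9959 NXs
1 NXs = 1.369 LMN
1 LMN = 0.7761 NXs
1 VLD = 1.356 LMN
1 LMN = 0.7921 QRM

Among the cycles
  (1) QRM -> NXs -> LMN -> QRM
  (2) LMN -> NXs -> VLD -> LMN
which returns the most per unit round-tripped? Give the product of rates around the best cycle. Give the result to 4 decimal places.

(1) 0.9959 × 1.369 × 0.7921 = 1.07994
(2) 0.7761 × 1.079 × 1.356 = 1.13553
Highest is cycle (2) at 1.1355 (>1, arbitrage).

1.1355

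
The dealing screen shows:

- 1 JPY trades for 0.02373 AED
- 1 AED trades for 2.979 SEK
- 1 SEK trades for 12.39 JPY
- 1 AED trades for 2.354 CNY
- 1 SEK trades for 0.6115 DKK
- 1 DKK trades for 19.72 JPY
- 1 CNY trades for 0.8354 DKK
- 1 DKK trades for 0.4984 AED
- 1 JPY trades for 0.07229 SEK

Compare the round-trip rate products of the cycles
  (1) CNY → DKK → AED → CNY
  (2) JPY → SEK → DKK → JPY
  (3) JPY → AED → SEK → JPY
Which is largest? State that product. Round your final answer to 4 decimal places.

(1) 0.8354 × 0.4984 × 2.354 = 0.98012
(2) 0.07229 × 0.6115 × 19.72 = 0.87173
(3) 0.02373 × 2.979 × 12.39 = 0.87587
Highest is cycle (1) at 0.9801 (≤1, no arbitrage).

0.9801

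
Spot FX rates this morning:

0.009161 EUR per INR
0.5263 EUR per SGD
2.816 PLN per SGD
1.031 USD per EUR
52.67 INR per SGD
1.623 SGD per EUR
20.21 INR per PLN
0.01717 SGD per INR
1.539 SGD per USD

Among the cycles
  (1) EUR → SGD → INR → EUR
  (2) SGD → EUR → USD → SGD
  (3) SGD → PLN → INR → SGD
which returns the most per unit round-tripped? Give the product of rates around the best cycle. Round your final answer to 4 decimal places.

0.9772

(1) 1.623 × 52.67 × 0.009161 = 0.78311
(2) 0.5263 × 1.031 × 1.539 = 0.83508
(3) 2.816 × 20.21 × 0.01717 = 0.97717
Highest is cycle (3) at 0.9772 (≤1, no arbitrage).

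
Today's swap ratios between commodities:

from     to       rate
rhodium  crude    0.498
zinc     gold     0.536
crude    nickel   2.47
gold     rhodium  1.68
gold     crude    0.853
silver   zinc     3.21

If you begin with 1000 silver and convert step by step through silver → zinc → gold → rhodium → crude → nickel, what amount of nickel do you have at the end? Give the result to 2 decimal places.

3555.54

1000 silver × 3.21 = 3210 zinc
3210 zinc × 0.536 = 1720.56 gold
1720.56 gold × 1.68 = 2890.5408 rhodium
2890.5408 rhodium × 0.498 = 1439.4893184 crude
1439.4893184 crude × 2.47 = 3555.538616448 nickel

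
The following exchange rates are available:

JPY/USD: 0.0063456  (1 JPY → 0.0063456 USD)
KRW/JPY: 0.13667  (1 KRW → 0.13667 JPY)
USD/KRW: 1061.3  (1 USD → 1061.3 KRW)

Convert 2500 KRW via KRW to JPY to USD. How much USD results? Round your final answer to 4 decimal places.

2500 KRW × 0.13667 = 341.675 JPY
341.675 JPY × 0.0063456 = 2.16813288 USD

2.1681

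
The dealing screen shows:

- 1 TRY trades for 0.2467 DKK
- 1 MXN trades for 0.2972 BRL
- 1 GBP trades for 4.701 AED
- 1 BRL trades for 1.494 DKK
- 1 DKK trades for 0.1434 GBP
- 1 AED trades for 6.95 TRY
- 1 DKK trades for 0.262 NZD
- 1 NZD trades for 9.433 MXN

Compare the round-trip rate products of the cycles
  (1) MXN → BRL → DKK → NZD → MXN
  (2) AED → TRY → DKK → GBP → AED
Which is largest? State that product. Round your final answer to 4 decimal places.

1.1558

(1) 0.2972 × 1.494 × 0.262 × 9.433 = 1.09736
(2) 6.95 × 0.2467 × 0.1434 × 4.701 = 1.15583
Highest is cycle (2) at 1.1558 (>1, arbitrage).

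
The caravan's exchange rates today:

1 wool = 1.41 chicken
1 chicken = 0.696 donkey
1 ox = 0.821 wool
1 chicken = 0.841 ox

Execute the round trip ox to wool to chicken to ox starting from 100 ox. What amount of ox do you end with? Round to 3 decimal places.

100 ox × 0.821 = 82.1 wool
82.1 wool × 1.41 = 115.761 chicken
115.761 chicken × 0.841 = 97.355001 ox

97.355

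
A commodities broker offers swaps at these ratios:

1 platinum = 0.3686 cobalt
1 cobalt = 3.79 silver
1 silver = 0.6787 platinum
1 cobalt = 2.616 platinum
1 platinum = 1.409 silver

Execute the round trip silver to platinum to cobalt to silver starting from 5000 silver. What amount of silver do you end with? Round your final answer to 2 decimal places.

4740.70

5000 silver × 0.6787 = 3393.5 platinum
3393.5 platinum × 0.3686 = 1250.8441 cobalt
1250.8441 cobalt × 3.79 = 4740.699139 silver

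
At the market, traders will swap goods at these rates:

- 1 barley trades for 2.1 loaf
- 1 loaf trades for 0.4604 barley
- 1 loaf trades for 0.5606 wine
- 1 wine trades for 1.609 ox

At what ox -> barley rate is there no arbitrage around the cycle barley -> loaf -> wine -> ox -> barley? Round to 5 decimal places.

Known legs of the cycle: 2.1 × 0.5606 × 1.609 = 1.89421134
For no arbitrage the full-cycle product must be 1, so the missing rate is 1 / 1.89421134 ≈ 0.5279242.

0.52792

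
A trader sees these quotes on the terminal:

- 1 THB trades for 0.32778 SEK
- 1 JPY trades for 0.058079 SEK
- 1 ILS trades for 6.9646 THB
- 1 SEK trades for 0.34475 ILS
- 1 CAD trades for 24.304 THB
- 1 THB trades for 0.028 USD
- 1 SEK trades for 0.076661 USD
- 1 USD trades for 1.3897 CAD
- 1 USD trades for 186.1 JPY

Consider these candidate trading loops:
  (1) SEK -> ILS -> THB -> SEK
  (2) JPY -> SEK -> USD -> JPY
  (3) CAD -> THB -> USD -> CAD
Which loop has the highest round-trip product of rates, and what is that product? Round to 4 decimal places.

0.9457

(1) 0.34475 × 6.9646 × 0.32778 = 0.78701
(2) 0.058079 × 0.076661 × 186.1 = 0.82859
(3) 24.304 × 0.028 × 1.3897 = 0.94571
Highest is cycle (3) at 0.9457 (≤1, no arbitrage).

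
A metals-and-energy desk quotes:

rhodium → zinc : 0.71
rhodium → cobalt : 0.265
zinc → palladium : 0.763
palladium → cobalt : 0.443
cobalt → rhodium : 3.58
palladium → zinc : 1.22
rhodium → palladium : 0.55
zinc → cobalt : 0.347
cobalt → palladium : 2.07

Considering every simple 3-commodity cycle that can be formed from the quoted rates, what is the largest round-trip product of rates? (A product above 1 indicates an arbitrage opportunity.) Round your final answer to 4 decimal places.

0.8820

cobalt→rhodium→zinc→cobalt: 3.58 × 0.71 × 0.347 = 0.88200
palladium→zinc→cobalt→palladium: 1.22 × 0.347 × 2.07 = 0.87631
palladium→cobalt→rhodium→palladium: 0.443 × 3.58 × 0.55 = 0.87227
Maximum is cobalt→rhodium→zinc→cobalt at 0.8820; no arbitrage — every cycle loses value.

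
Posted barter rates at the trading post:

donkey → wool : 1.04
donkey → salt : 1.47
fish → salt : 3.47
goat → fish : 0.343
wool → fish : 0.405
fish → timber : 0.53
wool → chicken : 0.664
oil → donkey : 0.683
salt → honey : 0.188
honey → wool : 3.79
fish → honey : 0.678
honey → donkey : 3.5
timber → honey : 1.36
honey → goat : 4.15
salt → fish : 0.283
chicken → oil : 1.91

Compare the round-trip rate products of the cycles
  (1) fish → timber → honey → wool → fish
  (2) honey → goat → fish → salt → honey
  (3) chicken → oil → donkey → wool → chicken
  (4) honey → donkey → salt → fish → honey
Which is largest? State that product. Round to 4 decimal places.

1.1064

(1) 0.53 × 1.36 × 3.79 × 0.405 = 1.10639
(2) 4.15 × 0.343 × 3.47 × 0.188 = 0.92860
(3) 1.91 × 0.683 × 1.04 × 0.664 = 0.90086
(4) 3.5 × 1.47 × 0.283 × 0.678 = 0.98719
Highest is cycle (1) at 1.1064 (>1, arbitrage).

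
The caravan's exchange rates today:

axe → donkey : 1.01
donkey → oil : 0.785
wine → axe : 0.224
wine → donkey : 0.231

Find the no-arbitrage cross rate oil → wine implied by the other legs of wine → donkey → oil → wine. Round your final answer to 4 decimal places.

Known legs of the cycle: 0.231 × 0.785 = 0.181335
For no arbitrage the full-cycle product must be 1, so the missing rate is 1 / 0.181335 ≈ 5.514655.

5.5147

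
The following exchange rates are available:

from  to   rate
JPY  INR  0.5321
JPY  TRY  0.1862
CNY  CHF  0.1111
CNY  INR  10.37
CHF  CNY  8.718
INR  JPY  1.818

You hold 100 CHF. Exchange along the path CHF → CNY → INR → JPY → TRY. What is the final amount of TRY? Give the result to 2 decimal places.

3060.34

100 CHF × 8.718 = 871.8 CNY
871.8 CNY × 10.37 = 9040.566 INR
9040.566 INR × 1.818 = 16435.748988 JPY
16435.748988 JPY × 0.1862 = 3060.3364615656 TRY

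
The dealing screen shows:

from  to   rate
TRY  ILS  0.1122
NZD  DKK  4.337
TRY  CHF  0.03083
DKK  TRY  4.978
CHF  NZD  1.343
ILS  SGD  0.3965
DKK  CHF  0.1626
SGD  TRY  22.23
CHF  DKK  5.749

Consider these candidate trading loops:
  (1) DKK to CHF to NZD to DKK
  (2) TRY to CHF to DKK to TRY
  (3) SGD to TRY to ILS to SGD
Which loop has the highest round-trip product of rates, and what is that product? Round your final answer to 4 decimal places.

(1) 0.1626 × 1.343 × 4.337 = 0.94708
(2) 0.03083 × 5.749 × 4.978 = 0.88231
(3) 22.23 × 0.1122 × 0.3965 = 0.98895
Highest is cycle (3) at 0.9890 (≤1, no arbitrage).

0.9890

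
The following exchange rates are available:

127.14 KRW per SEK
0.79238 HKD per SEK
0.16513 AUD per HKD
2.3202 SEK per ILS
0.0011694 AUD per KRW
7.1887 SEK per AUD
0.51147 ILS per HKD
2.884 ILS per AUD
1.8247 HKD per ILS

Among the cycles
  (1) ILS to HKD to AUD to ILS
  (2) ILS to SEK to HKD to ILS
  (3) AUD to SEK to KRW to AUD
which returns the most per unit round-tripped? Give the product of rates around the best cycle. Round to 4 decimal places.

1.0688

(1) 1.8247 × 0.16513 × 2.884 = 0.86899
(2) 2.3202 × 0.79238 × 0.51147 = 0.94033
(3) 7.1887 × 127.14 × 0.0011694 = 1.06880
Highest is cycle (3) at 1.0688 (>1, arbitrage).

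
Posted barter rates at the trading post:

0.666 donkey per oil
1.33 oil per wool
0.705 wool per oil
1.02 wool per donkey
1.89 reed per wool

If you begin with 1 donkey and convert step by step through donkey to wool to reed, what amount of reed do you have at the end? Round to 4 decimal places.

1 donkey × 1.02 = 1.02 wool
1.02 wool × 1.89 = 1.9278 reed

1.9278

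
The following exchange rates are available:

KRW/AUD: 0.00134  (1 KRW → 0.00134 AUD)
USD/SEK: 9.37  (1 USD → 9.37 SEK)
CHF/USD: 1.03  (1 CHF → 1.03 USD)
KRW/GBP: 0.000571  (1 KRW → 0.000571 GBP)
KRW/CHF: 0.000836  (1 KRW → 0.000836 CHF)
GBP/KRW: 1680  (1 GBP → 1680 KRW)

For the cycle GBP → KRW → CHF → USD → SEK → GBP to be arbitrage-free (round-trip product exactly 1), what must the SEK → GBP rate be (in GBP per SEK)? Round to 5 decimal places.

Known legs of the cycle: 1680 × 0.000836 × 1.03 × 9.37 = 13.554776928
For no arbitrage the full-cycle product must be 1, so the missing rate is 1 / 13.554776928 ≈ 0.0737747.

0.07377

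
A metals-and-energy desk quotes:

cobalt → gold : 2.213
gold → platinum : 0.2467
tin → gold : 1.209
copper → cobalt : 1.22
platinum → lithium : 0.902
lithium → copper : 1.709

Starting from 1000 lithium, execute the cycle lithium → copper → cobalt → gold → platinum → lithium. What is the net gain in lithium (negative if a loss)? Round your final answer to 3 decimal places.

26.736

1000 lithium × 1.709 = 1709 copper
1709 copper × 1.22 = 2084.98 cobalt
2084.98 cobalt × 2.213 = 4614.06074 gold
4614.06074 gold × 0.2467 = 1138.288784558 platinum
1138.288784558 platinum × 0.902 = 1026.736483671316 lithium
Net change: 1026.736483671316 − 1000 = 26.736483671316 lithium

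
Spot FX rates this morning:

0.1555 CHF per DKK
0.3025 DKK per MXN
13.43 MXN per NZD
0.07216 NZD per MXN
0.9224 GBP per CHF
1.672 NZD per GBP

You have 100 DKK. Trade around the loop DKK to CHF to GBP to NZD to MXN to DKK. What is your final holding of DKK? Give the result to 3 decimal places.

97.429

100 DKK × 0.1555 = 15.55 CHF
15.55 CHF × 0.9224 = 14.34332 GBP
14.34332 GBP × 1.672 = 23.98203104 NZD
23.98203104 NZD × 13.43 = 322.0786768672 MXN
322.0786768672 MXN × 0.3025 = 97.428799752328 DKK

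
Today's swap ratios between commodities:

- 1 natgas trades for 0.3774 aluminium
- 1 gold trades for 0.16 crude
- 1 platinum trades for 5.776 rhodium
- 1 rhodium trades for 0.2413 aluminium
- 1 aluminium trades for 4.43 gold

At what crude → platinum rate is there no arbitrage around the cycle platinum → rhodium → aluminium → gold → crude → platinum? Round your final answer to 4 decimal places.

Known legs of the cycle: 5.776 × 0.2413 × 4.43 × 0.16 = 0.98788914944
For no arbitrage the full-cycle product must be 1, so the missing rate is 1 / 0.98788914944 ≈ 1.012259.

1.0123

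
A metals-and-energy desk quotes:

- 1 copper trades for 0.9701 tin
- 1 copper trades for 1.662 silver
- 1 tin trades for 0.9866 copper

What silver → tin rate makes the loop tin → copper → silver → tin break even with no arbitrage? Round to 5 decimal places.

Known legs of the cycle: 0.9866 × 1.662 = 1.6397292
For no arbitrage the full-cycle product must be 1, so the missing rate is 1 / 1.6397292 ≈ 0.6098568.

0.60986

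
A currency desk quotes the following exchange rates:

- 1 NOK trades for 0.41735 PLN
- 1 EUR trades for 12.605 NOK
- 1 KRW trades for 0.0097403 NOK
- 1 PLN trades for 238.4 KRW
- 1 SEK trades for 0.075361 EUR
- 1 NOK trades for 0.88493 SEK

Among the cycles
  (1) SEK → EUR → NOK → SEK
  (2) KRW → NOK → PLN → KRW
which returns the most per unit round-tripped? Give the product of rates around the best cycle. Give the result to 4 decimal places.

(1) 0.075361 × 12.605 × 0.88493 = 0.84062
(2) 0.0097403 × 0.41735 × 238.4 = 0.96912
Highest is cycle (2) at 0.9691 (≤1, no arbitrage).

0.9691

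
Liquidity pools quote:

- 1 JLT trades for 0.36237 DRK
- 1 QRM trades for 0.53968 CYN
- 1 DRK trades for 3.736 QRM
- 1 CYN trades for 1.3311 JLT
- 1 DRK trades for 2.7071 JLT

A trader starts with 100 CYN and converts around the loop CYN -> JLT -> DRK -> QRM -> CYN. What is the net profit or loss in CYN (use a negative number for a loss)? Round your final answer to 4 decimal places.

-2.7463

100 CYN × 1.3311 = 133.11 JLT
133.11 JLT × 0.36237 = 48.2350707 DRK
48.2350707 DRK × 3.736 = 180.2062241352 QRM
180.2062241352 QRM × 0.53968 = 97.253695041284736 CYN
Net change: 97.253695041284736 − 100 = -2.746304958715264 CYN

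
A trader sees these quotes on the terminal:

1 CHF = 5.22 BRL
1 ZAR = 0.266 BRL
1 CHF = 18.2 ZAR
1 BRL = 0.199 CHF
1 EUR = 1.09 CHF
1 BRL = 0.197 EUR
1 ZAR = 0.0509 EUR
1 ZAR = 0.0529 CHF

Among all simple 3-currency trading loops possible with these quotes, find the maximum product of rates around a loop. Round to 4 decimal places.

1.1209

CHF→BRL→EUR→CHF: 5.22 × 0.197 × 1.09 = 1.12089
CHF→ZAR→EUR→CHF: 18.2 × 0.0509 × 1.09 = 1.00975
CHF→ZAR→BRL→CHF: 18.2 × 0.266 × 0.199 = 0.96340
Maximum is CHF→BRL→EUR→CHF at 1.1209; arbitrage exists.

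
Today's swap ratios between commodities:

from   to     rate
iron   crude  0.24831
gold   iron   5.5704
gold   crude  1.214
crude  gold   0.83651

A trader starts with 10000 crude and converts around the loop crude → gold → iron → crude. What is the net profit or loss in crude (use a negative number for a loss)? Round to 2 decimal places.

1570.49

10000 crude × 0.83651 = 8365.1 gold
8365.1 gold × 5.5704 = 46596.95304 iron
46596.95304 iron × 0.24831 = 11570.4894093624 crude
Net change: 11570.4894093624 − 10000 = 1570.4894093624 crude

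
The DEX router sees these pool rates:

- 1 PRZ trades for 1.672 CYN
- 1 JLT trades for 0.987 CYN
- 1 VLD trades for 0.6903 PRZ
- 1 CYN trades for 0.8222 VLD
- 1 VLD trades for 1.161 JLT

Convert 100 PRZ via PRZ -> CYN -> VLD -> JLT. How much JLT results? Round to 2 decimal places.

100 PRZ × 1.672 = 167.2 CYN
167.2 CYN × 0.8222 = 137.47184 VLD
137.47184 VLD × 1.161 = 159.60480624 JLT

159.60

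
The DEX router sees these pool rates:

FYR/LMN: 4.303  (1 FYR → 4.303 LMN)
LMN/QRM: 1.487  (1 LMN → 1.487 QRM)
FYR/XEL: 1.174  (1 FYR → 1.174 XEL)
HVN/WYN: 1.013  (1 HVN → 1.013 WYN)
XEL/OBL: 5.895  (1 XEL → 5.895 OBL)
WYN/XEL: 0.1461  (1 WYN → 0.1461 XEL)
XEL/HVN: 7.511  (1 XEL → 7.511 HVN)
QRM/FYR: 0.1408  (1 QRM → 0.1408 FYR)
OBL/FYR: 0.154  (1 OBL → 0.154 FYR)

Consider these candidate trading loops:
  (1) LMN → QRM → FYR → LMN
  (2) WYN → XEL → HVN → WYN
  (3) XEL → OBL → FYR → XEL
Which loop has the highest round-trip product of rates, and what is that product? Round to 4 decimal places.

1.1116

(1) 1.487 × 0.1408 × 4.303 = 0.90092
(2) 0.1461 × 7.511 × 1.013 = 1.11162
(3) 5.895 × 0.154 × 1.174 = 1.06579
Highest is cycle (2) at 1.1116 (>1, arbitrage).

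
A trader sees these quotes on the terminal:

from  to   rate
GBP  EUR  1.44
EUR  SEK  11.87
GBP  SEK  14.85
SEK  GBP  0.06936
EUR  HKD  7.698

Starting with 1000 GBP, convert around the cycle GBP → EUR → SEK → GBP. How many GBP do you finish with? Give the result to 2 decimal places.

1000 GBP × 1.44 = 1440 EUR
1440 EUR × 11.87 = 17092.8 SEK
17092.8 SEK × 0.06936 = 1185.556608 GBP

1185.56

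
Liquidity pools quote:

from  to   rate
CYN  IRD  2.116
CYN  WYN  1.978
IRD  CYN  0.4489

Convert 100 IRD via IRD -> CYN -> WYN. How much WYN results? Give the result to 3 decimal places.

100 IRD × 0.4489 = 44.89 CYN
44.89 CYN × 1.978 = 88.79242 WYN

88.792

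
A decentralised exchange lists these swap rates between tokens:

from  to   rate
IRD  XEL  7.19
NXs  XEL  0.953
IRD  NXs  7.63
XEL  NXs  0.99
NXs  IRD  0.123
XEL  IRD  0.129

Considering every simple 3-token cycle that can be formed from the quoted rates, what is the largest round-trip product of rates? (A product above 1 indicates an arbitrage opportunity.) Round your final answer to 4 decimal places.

NXs→XEL→IRD→NXs: 0.953 × 0.129 × 7.63 = 0.93801
NXs→IRD→XEL→NXs: 0.123 × 7.19 × 0.99 = 0.87553
Maximum is NXs→XEL→IRD→NXs at 0.9380; no arbitrage — every cycle loses value.

0.9380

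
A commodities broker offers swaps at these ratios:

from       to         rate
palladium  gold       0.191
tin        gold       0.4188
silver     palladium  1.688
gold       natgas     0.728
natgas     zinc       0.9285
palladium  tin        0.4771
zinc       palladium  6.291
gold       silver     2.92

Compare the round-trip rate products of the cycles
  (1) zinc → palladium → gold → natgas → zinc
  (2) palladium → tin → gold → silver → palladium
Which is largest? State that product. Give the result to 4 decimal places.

0.9849

(1) 6.291 × 0.191 × 0.728 × 0.9285 = 0.81221
(2) 0.4771 × 0.4188 × 2.92 × 1.688 = 0.98485
Highest is cycle (2) at 0.9849 (≤1, no arbitrage).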